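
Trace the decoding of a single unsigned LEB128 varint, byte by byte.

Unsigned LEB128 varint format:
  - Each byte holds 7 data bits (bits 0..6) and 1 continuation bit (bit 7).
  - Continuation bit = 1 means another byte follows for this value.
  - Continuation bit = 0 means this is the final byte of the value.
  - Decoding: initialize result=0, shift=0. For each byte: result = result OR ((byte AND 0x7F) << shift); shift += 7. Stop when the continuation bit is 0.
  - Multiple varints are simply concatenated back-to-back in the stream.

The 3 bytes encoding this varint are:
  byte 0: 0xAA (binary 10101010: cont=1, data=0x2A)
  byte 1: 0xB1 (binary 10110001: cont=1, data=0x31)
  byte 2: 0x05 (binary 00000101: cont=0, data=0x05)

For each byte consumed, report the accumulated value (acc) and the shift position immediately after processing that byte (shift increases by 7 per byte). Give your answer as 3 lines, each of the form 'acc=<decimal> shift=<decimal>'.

Answer: acc=42 shift=7
acc=6314 shift=14
acc=88234 shift=21

Derivation:
byte 0=0xAA: payload=0x2A=42, contrib = 42<<0 = 42; acc -> 42, shift -> 7
byte 1=0xB1: payload=0x31=49, contrib = 49<<7 = 6272; acc -> 6314, shift -> 14
byte 2=0x05: payload=0x05=5, contrib = 5<<14 = 81920; acc -> 88234, shift -> 21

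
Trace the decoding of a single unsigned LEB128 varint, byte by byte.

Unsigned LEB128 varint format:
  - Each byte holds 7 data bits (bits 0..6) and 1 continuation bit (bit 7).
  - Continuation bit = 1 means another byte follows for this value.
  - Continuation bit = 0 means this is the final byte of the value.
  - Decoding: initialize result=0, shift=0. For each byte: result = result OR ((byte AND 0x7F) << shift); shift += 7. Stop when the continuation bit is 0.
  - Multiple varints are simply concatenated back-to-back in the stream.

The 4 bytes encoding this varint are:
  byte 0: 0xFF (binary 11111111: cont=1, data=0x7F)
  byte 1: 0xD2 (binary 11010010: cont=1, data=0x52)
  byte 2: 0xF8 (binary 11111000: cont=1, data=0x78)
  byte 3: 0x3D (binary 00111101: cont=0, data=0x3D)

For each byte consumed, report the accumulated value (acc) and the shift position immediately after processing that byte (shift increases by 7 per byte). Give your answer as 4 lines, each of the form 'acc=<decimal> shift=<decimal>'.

Answer: acc=127 shift=7
acc=10623 shift=14
acc=1976703 shift=21
acc=129902975 shift=28

Derivation:
byte 0=0xFF: payload=0x7F=127, contrib = 127<<0 = 127; acc -> 127, shift -> 7
byte 1=0xD2: payload=0x52=82, contrib = 82<<7 = 10496; acc -> 10623, shift -> 14
byte 2=0xF8: payload=0x78=120, contrib = 120<<14 = 1966080; acc -> 1976703, shift -> 21
byte 3=0x3D: payload=0x3D=61, contrib = 61<<21 = 127926272; acc -> 129902975, shift -> 28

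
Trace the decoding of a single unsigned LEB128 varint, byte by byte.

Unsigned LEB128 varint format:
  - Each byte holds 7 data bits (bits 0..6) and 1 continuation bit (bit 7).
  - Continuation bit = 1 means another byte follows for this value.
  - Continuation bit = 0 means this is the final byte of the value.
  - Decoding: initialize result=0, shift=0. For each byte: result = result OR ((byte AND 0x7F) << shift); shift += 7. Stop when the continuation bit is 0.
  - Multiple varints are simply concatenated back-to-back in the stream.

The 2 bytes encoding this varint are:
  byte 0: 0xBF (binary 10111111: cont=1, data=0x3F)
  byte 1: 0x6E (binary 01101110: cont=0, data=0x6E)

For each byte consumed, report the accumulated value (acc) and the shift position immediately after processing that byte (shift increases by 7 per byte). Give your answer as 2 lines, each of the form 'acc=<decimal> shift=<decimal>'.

byte 0=0xBF: payload=0x3F=63, contrib = 63<<0 = 63; acc -> 63, shift -> 7
byte 1=0x6E: payload=0x6E=110, contrib = 110<<7 = 14080; acc -> 14143, shift -> 14

Answer: acc=63 shift=7
acc=14143 shift=14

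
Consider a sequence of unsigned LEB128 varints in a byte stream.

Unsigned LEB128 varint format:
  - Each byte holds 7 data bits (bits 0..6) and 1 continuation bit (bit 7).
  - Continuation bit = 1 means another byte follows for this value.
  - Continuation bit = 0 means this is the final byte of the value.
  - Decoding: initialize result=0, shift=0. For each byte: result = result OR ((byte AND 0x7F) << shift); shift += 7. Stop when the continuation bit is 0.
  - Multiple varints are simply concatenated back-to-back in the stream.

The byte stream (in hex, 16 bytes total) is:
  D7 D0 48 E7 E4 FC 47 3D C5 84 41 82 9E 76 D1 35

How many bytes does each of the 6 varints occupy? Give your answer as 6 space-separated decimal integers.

Answer: 3 4 1 3 3 2

Derivation:
  byte[0]=0xD7 cont=1 payload=0x57=87: acc |= 87<<0 -> acc=87 shift=7
  byte[1]=0xD0 cont=1 payload=0x50=80: acc |= 80<<7 -> acc=10327 shift=14
  byte[2]=0x48 cont=0 payload=0x48=72: acc |= 72<<14 -> acc=1189975 shift=21 [end]
Varint 1: bytes[0:3] = D7 D0 48 -> value 1189975 (3 byte(s))
  byte[3]=0xE7 cont=1 payload=0x67=103: acc |= 103<<0 -> acc=103 shift=7
  byte[4]=0xE4 cont=1 payload=0x64=100: acc |= 100<<7 -> acc=12903 shift=14
  byte[5]=0xFC cont=1 payload=0x7C=124: acc |= 124<<14 -> acc=2044519 shift=21
  byte[6]=0x47 cont=0 payload=0x47=71: acc |= 71<<21 -> acc=150942311 shift=28 [end]
Varint 2: bytes[3:7] = E7 E4 FC 47 -> value 150942311 (4 byte(s))
  byte[7]=0x3D cont=0 payload=0x3D=61: acc |= 61<<0 -> acc=61 shift=7 [end]
Varint 3: bytes[7:8] = 3D -> value 61 (1 byte(s))
  byte[8]=0xC5 cont=1 payload=0x45=69: acc |= 69<<0 -> acc=69 shift=7
  byte[9]=0x84 cont=1 payload=0x04=4: acc |= 4<<7 -> acc=581 shift=14
  byte[10]=0x41 cont=0 payload=0x41=65: acc |= 65<<14 -> acc=1065541 shift=21 [end]
Varint 4: bytes[8:11] = C5 84 41 -> value 1065541 (3 byte(s))
  byte[11]=0x82 cont=1 payload=0x02=2: acc |= 2<<0 -> acc=2 shift=7
  byte[12]=0x9E cont=1 payload=0x1E=30: acc |= 30<<7 -> acc=3842 shift=14
  byte[13]=0x76 cont=0 payload=0x76=118: acc |= 118<<14 -> acc=1937154 shift=21 [end]
Varint 5: bytes[11:14] = 82 9E 76 -> value 1937154 (3 byte(s))
  byte[14]=0xD1 cont=1 payload=0x51=81: acc |= 81<<0 -> acc=81 shift=7
  byte[15]=0x35 cont=0 payload=0x35=53: acc |= 53<<7 -> acc=6865 shift=14 [end]
Varint 6: bytes[14:16] = D1 35 -> value 6865 (2 byte(s))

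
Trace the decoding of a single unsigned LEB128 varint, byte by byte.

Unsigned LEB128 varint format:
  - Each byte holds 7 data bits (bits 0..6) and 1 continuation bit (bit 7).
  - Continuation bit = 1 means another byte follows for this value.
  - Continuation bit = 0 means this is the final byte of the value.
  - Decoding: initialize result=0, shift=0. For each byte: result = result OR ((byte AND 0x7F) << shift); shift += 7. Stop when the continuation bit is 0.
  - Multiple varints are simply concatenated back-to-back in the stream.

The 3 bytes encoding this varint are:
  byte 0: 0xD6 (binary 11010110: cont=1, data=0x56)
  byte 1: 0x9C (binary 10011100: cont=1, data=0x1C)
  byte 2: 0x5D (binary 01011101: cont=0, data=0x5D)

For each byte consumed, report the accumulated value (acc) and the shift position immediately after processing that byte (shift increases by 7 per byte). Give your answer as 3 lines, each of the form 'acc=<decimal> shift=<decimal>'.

Answer: acc=86 shift=7
acc=3670 shift=14
acc=1527382 shift=21

Derivation:
byte 0=0xD6: payload=0x56=86, contrib = 86<<0 = 86; acc -> 86, shift -> 7
byte 1=0x9C: payload=0x1C=28, contrib = 28<<7 = 3584; acc -> 3670, shift -> 14
byte 2=0x5D: payload=0x5D=93, contrib = 93<<14 = 1523712; acc -> 1527382, shift -> 21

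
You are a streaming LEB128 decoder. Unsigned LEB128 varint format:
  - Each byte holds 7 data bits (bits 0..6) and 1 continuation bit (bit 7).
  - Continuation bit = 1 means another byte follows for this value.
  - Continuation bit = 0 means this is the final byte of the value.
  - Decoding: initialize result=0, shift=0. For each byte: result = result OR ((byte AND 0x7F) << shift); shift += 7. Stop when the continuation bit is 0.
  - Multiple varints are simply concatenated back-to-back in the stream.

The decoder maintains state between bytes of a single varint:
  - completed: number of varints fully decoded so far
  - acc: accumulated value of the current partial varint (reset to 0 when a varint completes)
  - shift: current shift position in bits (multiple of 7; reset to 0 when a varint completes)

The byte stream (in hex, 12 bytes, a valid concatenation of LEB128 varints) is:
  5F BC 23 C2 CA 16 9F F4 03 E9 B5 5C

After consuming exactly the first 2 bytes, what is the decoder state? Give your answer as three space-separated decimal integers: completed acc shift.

Answer: 1 60 7

Derivation:
byte[0]=0x5F cont=0 payload=0x5F: varint #1 complete (value=95); reset -> completed=1 acc=0 shift=0
byte[1]=0xBC cont=1 payload=0x3C: acc |= 60<<0 -> completed=1 acc=60 shift=7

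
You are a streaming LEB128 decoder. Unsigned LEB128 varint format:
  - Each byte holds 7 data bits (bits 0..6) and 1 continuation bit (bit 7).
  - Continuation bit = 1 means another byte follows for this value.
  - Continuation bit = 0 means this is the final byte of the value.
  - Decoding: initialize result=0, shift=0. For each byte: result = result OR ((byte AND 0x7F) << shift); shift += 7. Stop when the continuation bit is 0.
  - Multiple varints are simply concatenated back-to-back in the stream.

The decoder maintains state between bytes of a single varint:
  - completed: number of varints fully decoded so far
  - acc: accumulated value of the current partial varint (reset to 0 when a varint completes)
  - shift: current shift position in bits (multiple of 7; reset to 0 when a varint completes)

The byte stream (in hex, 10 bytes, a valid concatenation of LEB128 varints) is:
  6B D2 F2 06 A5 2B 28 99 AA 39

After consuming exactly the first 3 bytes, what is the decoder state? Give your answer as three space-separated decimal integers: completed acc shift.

Answer: 1 14674 14

Derivation:
byte[0]=0x6B cont=0 payload=0x6B: varint #1 complete (value=107); reset -> completed=1 acc=0 shift=0
byte[1]=0xD2 cont=1 payload=0x52: acc |= 82<<0 -> completed=1 acc=82 shift=7
byte[2]=0xF2 cont=1 payload=0x72: acc |= 114<<7 -> completed=1 acc=14674 shift=14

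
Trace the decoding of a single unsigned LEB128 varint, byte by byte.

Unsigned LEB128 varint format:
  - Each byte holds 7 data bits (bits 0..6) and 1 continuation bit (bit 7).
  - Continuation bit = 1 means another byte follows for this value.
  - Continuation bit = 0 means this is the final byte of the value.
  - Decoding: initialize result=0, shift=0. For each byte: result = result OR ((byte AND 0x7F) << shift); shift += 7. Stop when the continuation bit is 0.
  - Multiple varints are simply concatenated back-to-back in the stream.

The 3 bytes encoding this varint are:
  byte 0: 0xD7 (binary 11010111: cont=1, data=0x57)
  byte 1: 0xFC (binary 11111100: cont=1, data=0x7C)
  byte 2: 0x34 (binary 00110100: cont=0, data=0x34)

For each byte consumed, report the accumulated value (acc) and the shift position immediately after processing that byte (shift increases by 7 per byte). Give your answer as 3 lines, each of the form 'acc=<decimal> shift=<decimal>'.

byte 0=0xD7: payload=0x57=87, contrib = 87<<0 = 87; acc -> 87, shift -> 7
byte 1=0xFC: payload=0x7C=124, contrib = 124<<7 = 15872; acc -> 15959, shift -> 14
byte 2=0x34: payload=0x34=52, contrib = 52<<14 = 851968; acc -> 867927, shift -> 21

Answer: acc=87 shift=7
acc=15959 shift=14
acc=867927 shift=21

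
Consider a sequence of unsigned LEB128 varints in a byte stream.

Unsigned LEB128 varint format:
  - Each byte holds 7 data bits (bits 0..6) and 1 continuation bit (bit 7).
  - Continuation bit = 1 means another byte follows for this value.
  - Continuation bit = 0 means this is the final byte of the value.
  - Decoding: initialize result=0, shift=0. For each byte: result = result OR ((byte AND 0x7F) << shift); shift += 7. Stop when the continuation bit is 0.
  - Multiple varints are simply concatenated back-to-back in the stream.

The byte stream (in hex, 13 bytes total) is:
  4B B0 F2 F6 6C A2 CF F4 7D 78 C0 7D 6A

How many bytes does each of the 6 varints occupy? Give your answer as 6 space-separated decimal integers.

  byte[0]=0x4B cont=0 payload=0x4B=75: acc |= 75<<0 -> acc=75 shift=7 [end]
Varint 1: bytes[0:1] = 4B -> value 75 (1 byte(s))
  byte[1]=0xB0 cont=1 payload=0x30=48: acc |= 48<<0 -> acc=48 shift=7
  byte[2]=0xF2 cont=1 payload=0x72=114: acc |= 114<<7 -> acc=14640 shift=14
  byte[3]=0xF6 cont=1 payload=0x76=118: acc |= 118<<14 -> acc=1947952 shift=21
  byte[4]=0x6C cont=0 payload=0x6C=108: acc |= 108<<21 -> acc=228440368 shift=28 [end]
Varint 2: bytes[1:5] = B0 F2 F6 6C -> value 228440368 (4 byte(s))
  byte[5]=0xA2 cont=1 payload=0x22=34: acc |= 34<<0 -> acc=34 shift=7
  byte[6]=0xCF cont=1 payload=0x4F=79: acc |= 79<<7 -> acc=10146 shift=14
  byte[7]=0xF4 cont=1 payload=0x74=116: acc |= 116<<14 -> acc=1910690 shift=21
  byte[8]=0x7D cont=0 payload=0x7D=125: acc |= 125<<21 -> acc=264054690 shift=28 [end]
Varint 3: bytes[5:9] = A2 CF F4 7D -> value 264054690 (4 byte(s))
  byte[9]=0x78 cont=0 payload=0x78=120: acc |= 120<<0 -> acc=120 shift=7 [end]
Varint 4: bytes[9:10] = 78 -> value 120 (1 byte(s))
  byte[10]=0xC0 cont=1 payload=0x40=64: acc |= 64<<0 -> acc=64 shift=7
  byte[11]=0x7D cont=0 payload=0x7D=125: acc |= 125<<7 -> acc=16064 shift=14 [end]
Varint 5: bytes[10:12] = C0 7D -> value 16064 (2 byte(s))
  byte[12]=0x6A cont=0 payload=0x6A=106: acc |= 106<<0 -> acc=106 shift=7 [end]
Varint 6: bytes[12:13] = 6A -> value 106 (1 byte(s))

Answer: 1 4 4 1 2 1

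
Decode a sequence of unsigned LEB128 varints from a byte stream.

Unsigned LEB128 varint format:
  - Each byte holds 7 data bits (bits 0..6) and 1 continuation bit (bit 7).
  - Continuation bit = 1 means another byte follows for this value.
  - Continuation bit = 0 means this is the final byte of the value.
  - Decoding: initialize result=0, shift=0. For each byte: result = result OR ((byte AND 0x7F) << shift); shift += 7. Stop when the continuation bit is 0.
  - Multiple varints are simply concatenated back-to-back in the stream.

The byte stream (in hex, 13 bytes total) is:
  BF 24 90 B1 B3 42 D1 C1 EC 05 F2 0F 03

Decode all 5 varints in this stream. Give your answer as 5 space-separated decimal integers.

  byte[0]=0xBF cont=1 payload=0x3F=63: acc |= 63<<0 -> acc=63 shift=7
  byte[1]=0x24 cont=0 payload=0x24=36: acc |= 36<<7 -> acc=4671 shift=14 [end]
Varint 1: bytes[0:2] = BF 24 -> value 4671 (2 byte(s))
  byte[2]=0x90 cont=1 payload=0x10=16: acc |= 16<<0 -> acc=16 shift=7
  byte[3]=0xB1 cont=1 payload=0x31=49: acc |= 49<<7 -> acc=6288 shift=14
  byte[4]=0xB3 cont=1 payload=0x33=51: acc |= 51<<14 -> acc=841872 shift=21
  byte[5]=0x42 cont=0 payload=0x42=66: acc |= 66<<21 -> acc=139253904 shift=28 [end]
Varint 2: bytes[2:6] = 90 B1 B3 42 -> value 139253904 (4 byte(s))
  byte[6]=0xD1 cont=1 payload=0x51=81: acc |= 81<<0 -> acc=81 shift=7
  byte[7]=0xC1 cont=1 payload=0x41=65: acc |= 65<<7 -> acc=8401 shift=14
  byte[8]=0xEC cont=1 payload=0x6C=108: acc |= 108<<14 -> acc=1777873 shift=21
  byte[9]=0x05 cont=0 payload=0x05=5: acc |= 5<<21 -> acc=12263633 shift=28 [end]
Varint 3: bytes[6:10] = D1 C1 EC 05 -> value 12263633 (4 byte(s))
  byte[10]=0xF2 cont=1 payload=0x72=114: acc |= 114<<0 -> acc=114 shift=7
  byte[11]=0x0F cont=0 payload=0x0F=15: acc |= 15<<7 -> acc=2034 shift=14 [end]
Varint 4: bytes[10:12] = F2 0F -> value 2034 (2 byte(s))
  byte[12]=0x03 cont=0 payload=0x03=3: acc |= 3<<0 -> acc=3 shift=7 [end]
Varint 5: bytes[12:13] = 03 -> value 3 (1 byte(s))

Answer: 4671 139253904 12263633 2034 3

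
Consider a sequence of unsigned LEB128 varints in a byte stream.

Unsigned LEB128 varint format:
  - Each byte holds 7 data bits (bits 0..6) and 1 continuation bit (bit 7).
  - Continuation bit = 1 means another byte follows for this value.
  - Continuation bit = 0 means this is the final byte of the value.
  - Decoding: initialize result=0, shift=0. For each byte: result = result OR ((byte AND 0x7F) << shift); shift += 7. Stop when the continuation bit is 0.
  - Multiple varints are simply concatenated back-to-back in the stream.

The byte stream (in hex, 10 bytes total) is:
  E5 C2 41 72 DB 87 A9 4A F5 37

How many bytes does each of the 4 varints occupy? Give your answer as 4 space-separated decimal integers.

Answer: 3 1 4 2

Derivation:
  byte[0]=0xE5 cont=1 payload=0x65=101: acc |= 101<<0 -> acc=101 shift=7
  byte[1]=0xC2 cont=1 payload=0x42=66: acc |= 66<<7 -> acc=8549 shift=14
  byte[2]=0x41 cont=0 payload=0x41=65: acc |= 65<<14 -> acc=1073509 shift=21 [end]
Varint 1: bytes[0:3] = E5 C2 41 -> value 1073509 (3 byte(s))
  byte[3]=0x72 cont=0 payload=0x72=114: acc |= 114<<0 -> acc=114 shift=7 [end]
Varint 2: bytes[3:4] = 72 -> value 114 (1 byte(s))
  byte[4]=0xDB cont=1 payload=0x5B=91: acc |= 91<<0 -> acc=91 shift=7
  byte[5]=0x87 cont=1 payload=0x07=7: acc |= 7<<7 -> acc=987 shift=14
  byte[6]=0xA9 cont=1 payload=0x29=41: acc |= 41<<14 -> acc=672731 shift=21
  byte[7]=0x4A cont=0 payload=0x4A=74: acc |= 74<<21 -> acc=155861979 shift=28 [end]
Varint 3: bytes[4:8] = DB 87 A9 4A -> value 155861979 (4 byte(s))
  byte[8]=0xF5 cont=1 payload=0x75=117: acc |= 117<<0 -> acc=117 shift=7
  byte[9]=0x37 cont=0 payload=0x37=55: acc |= 55<<7 -> acc=7157 shift=14 [end]
Varint 4: bytes[8:10] = F5 37 -> value 7157 (2 byte(s))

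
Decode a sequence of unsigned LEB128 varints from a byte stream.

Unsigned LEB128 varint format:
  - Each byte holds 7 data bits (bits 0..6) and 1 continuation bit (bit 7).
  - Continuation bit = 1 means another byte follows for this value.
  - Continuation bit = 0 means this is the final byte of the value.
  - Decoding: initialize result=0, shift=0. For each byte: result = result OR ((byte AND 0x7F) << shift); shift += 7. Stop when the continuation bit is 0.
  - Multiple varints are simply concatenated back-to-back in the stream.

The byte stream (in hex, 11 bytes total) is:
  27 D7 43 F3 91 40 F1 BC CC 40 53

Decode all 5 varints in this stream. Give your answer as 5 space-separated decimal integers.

Answer: 39 8663 1050867 135470705 83

Derivation:
  byte[0]=0x27 cont=0 payload=0x27=39: acc |= 39<<0 -> acc=39 shift=7 [end]
Varint 1: bytes[0:1] = 27 -> value 39 (1 byte(s))
  byte[1]=0xD7 cont=1 payload=0x57=87: acc |= 87<<0 -> acc=87 shift=7
  byte[2]=0x43 cont=0 payload=0x43=67: acc |= 67<<7 -> acc=8663 shift=14 [end]
Varint 2: bytes[1:3] = D7 43 -> value 8663 (2 byte(s))
  byte[3]=0xF3 cont=1 payload=0x73=115: acc |= 115<<0 -> acc=115 shift=7
  byte[4]=0x91 cont=1 payload=0x11=17: acc |= 17<<7 -> acc=2291 shift=14
  byte[5]=0x40 cont=0 payload=0x40=64: acc |= 64<<14 -> acc=1050867 shift=21 [end]
Varint 3: bytes[3:6] = F3 91 40 -> value 1050867 (3 byte(s))
  byte[6]=0xF1 cont=1 payload=0x71=113: acc |= 113<<0 -> acc=113 shift=7
  byte[7]=0xBC cont=1 payload=0x3C=60: acc |= 60<<7 -> acc=7793 shift=14
  byte[8]=0xCC cont=1 payload=0x4C=76: acc |= 76<<14 -> acc=1252977 shift=21
  byte[9]=0x40 cont=0 payload=0x40=64: acc |= 64<<21 -> acc=135470705 shift=28 [end]
Varint 4: bytes[6:10] = F1 BC CC 40 -> value 135470705 (4 byte(s))
  byte[10]=0x53 cont=0 payload=0x53=83: acc |= 83<<0 -> acc=83 shift=7 [end]
Varint 5: bytes[10:11] = 53 -> value 83 (1 byte(s))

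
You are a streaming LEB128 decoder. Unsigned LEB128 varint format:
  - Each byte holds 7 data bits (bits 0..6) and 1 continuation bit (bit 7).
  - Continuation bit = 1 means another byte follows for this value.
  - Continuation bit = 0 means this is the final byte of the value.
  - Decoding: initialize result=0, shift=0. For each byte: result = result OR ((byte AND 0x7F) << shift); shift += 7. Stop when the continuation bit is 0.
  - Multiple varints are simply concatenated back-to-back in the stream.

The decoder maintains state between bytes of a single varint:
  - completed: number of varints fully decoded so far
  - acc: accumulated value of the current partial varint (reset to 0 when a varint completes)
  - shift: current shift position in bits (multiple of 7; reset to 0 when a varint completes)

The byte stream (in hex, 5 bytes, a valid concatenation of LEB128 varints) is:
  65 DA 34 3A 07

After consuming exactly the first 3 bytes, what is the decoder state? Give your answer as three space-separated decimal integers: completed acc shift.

byte[0]=0x65 cont=0 payload=0x65: varint #1 complete (value=101); reset -> completed=1 acc=0 shift=0
byte[1]=0xDA cont=1 payload=0x5A: acc |= 90<<0 -> completed=1 acc=90 shift=7
byte[2]=0x34 cont=0 payload=0x34: varint #2 complete (value=6746); reset -> completed=2 acc=0 shift=0

Answer: 2 0 0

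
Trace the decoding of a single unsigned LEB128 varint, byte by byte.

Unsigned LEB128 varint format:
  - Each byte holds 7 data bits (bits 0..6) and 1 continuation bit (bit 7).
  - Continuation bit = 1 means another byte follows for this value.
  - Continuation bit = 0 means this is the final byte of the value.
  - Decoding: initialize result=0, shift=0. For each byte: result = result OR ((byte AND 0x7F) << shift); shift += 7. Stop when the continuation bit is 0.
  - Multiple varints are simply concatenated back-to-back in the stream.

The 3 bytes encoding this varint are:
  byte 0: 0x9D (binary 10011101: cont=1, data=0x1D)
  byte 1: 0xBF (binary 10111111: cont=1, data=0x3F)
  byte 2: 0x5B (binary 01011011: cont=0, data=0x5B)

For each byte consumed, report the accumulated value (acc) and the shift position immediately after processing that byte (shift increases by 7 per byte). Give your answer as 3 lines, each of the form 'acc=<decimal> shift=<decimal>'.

byte 0=0x9D: payload=0x1D=29, contrib = 29<<0 = 29; acc -> 29, shift -> 7
byte 1=0xBF: payload=0x3F=63, contrib = 63<<7 = 8064; acc -> 8093, shift -> 14
byte 2=0x5B: payload=0x5B=91, contrib = 91<<14 = 1490944; acc -> 1499037, shift -> 21

Answer: acc=29 shift=7
acc=8093 shift=14
acc=1499037 shift=21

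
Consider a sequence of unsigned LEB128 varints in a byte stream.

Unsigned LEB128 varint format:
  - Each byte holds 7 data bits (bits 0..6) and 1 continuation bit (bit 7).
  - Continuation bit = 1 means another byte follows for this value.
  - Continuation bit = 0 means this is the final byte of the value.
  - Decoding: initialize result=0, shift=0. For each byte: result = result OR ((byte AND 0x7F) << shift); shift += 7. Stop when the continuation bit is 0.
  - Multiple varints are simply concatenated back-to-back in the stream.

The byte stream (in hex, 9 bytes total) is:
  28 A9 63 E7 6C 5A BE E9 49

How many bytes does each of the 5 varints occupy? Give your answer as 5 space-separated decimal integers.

  byte[0]=0x28 cont=0 payload=0x28=40: acc |= 40<<0 -> acc=40 shift=7 [end]
Varint 1: bytes[0:1] = 28 -> value 40 (1 byte(s))
  byte[1]=0xA9 cont=1 payload=0x29=41: acc |= 41<<0 -> acc=41 shift=7
  byte[2]=0x63 cont=0 payload=0x63=99: acc |= 99<<7 -> acc=12713 shift=14 [end]
Varint 2: bytes[1:3] = A9 63 -> value 12713 (2 byte(s))
  byte[3]=0xE7 cont=1 payload=0x67=103: acc |= 103<<0 -> acc=103 shift=7
  byte[4]=0x6C cont=0 payload=0x6C=108: acc |= 108<<7 -> acc=13927 shift=14 [end]
Varint 3: bytes[3:5] = E7 6C -> value 13927 (2 byte(s))
  byte[5]=0x5A cont=0 payload=0x5A=90: acc |= 90<<0 -> acc=90 shift=7 [end]
Varint 4: bytes[5:6] = 5A -> value 90 (1 byte(s))
  byte[6]=0xBE cont=1 payload=0x3E=62: acc |= 62<<0 -> acc=62 shift=7
  byte[7]=0xE9 cont=1 payload=0x69=105: acc |= 105<<7 -> acc=13502 shift=14
  byte[8]=0x49 cont=0 payload=0x49=73: acc |= 73<<14 -> acc=1209534 shift=21 [end]
Varint 5: bytes[6:9] = BE E9 49 -> value 1209534 (3 byte(s))

Answer: 1 2 2 1 3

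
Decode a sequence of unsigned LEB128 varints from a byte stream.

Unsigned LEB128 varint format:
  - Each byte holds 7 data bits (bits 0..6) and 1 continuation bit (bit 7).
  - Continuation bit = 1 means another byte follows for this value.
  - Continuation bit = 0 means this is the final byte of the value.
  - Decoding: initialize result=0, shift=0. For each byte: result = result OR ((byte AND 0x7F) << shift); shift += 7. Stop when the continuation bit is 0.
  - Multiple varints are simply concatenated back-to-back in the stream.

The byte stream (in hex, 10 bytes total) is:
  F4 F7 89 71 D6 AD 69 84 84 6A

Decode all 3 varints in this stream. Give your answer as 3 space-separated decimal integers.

  byte[0]=0xF4 cont=1 payload=0x74=116: acc |= 116<<0 -> acc=116 shift=7
  byte[1]=0xF7 cont=1 payload=0x77=119: acc |= 119<<7 -> acc=15348 shift=14
  byte[2]=0x89 cont=1 payload=0x09=9: acc |= 9<<14 -> acc=162804 shift=21
  byte[3]=0x71 cont=0 payload=0x71=113: acc |= 113<<21 -> acc=237140980 shift=28 [end]
Varint 1: bytes[0:4] = F4 F7 89 71 -> value 237140980 (4 byte(s))
  byte[4]=0xD6 cont=1 payload=0x56=86: acc |= 86<<0 -> acc=86 shift=7
  byte[5]=0xAD cont=1 payload=0x2D=45: acc |= 45<<7 -> acc=5846 shift=14
  byte[6]=0x69 cont=0 payload=0x69=105: acc |= 105<<14 -> acc=1726166 shift=21 [end]
Varint 2: bytes[4:7] = D6 AD 69 -> value 1726166 (3 byte(s))
  byte[7]=0x84 cont=1 payload=0x04=4: acc |= 4<<0 -> acc=4 shift=7
  byte[8]=0x84 cont=1 payload=0x04=4: acc |= 4<<7 -> acc=516 shift=14
  byte[9]=0x6A cont=0 payload=0x6A=106: acc |= 106<<14 -> acc=1737220 shift=21 [end]
Varint 3: bytes[7:10] = 84 84 6A -> value 1737220 (3 byte(s))

Answer: 237140980 1726166 1737220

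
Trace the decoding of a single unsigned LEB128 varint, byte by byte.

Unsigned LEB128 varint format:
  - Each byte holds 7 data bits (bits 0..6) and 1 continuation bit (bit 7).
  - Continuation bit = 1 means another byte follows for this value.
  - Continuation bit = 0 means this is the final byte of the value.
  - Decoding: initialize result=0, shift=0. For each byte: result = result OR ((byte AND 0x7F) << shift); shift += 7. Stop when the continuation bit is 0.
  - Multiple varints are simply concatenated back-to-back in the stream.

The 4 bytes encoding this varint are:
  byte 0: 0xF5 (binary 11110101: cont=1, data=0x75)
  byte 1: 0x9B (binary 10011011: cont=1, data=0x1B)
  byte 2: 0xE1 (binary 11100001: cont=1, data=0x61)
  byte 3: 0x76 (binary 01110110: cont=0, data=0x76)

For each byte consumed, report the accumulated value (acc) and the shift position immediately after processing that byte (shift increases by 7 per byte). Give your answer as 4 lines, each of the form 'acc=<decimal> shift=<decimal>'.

byte 0=0xF5: payload=0x75=117, contrib = 117<<0 = 117; acc -> 117, shift -> 7
byte 1=0x9B: payload=0x1B=27, contrib = 27<<7 = 3456; acc -> 3573, shift -> 14
byte 2=0xE1: payload=0x61=97, contrib = 97<<14 = 1589248; acc -> 1592821, shift -> 21
byte 3=0x76: payload=0x76=118, contrib = 118<<21 = 247463936; acc -> 249056757, shift -> 28

Answer: acc=117 shift=7
acc=3573 shift=14
acc=1592821 shift=21
acc=249056757 shift=28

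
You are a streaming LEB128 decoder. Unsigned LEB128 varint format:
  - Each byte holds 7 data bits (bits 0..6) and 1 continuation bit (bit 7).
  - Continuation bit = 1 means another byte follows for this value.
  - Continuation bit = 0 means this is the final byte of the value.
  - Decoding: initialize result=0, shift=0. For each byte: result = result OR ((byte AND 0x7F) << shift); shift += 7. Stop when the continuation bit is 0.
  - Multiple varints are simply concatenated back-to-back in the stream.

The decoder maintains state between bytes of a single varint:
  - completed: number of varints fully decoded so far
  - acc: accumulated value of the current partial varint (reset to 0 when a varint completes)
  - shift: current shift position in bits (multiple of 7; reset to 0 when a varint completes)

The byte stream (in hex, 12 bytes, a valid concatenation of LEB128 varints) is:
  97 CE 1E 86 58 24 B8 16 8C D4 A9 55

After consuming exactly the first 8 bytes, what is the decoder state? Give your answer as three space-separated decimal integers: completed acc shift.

Answer: 4 0 0

Derivation:
byte[0]=0x97 cont=1 payload=0x17: acc |= 23<<0 -> completed=0 acc=23 shift=7
byte[1]=0xCE cont=1 payload=0x4E: acc |= 78<<7 -> completed=0 acc=10007 shift=14
byte[2]=0x1E cont=0 payload=0x1E: varint #1 complete (value=501527); reset -> completed=1 acc=0 shift=0
byte[3]=0x86 cont=1 payload=0x06: acc |= 6<<0 -> completed=1 acc=6 shift=7
byte[4]=0x58 cont=0 payload=0x58: varint #2 complete (value=11270); reset -> completed=2 acc=0 shift=0
byte[5]=0x24 cont=0 payload=0x24: varint #3 complete (value=36); reset -> completed=3 acc=0 shift=0
byte[6]=0xB8 cont=1 payload=0x38: acc |= 56<<0 -> completed=3 acc=56 shift=7
byte[7]=0x16 cont=0 payload=0x16: varint #4 complete (value=2872); reset -> completed=4 acc=0 shift=0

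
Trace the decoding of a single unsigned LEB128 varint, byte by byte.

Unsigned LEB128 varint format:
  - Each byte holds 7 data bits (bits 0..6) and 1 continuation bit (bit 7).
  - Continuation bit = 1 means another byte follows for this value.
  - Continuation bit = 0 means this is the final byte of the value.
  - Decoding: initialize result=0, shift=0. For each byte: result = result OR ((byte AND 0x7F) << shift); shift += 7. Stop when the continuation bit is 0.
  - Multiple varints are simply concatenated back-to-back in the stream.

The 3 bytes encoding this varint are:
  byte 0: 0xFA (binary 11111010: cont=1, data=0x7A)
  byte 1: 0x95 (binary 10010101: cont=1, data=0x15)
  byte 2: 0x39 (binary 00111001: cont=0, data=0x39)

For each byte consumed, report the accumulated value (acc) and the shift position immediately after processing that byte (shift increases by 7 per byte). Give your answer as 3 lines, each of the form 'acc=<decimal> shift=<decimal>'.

Answer: acc=122 shift=7
acc=2810 shift=14
acc=936698 shift=21

Derivation:
byte 0=0xFA: payload=0x7A=122, contrib = 122<<0 = 122; acc -> 122, shift -> 7
byte 1=0x95: payload=0x15=21, contrib = 21<<7 = 2688; acc -> 2810, shift -> 14
byte 2=0x39: payload=0x39=57, contrib = 57<<14 = 933888; acc -> 936698, shift -> 21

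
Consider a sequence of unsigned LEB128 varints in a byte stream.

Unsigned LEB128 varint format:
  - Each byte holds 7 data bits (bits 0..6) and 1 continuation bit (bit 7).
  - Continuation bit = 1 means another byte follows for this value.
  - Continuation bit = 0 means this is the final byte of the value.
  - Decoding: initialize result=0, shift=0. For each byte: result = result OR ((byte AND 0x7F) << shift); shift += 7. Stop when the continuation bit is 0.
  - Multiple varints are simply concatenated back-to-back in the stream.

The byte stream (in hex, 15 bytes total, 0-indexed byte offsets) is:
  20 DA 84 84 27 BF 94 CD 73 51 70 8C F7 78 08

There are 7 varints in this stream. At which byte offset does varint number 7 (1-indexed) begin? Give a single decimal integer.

Answer: 14

Derivation:
  byte[0]=0x20 cont=0 payload=0x20=32: acc |= 32<<0 -> acc=32 shift=7 [end]
Varint 1: bytes[0:1] = 20 -> value 32 (1 byte(s))
  byte[1]=0xDA cont=1 payload=0x5A=90: acc |= 90<<0 -> acc=90 shift=7
  byte[2]=0x84 cont=1 payload=0x04=4: acc |= 4<<7 -> acc=602 shift=14
  byte[3]=0x84 cont=1 payload=0x04=4: acc |= 4<<14 -> acc=66138 shift=21
  byte[4]=0x27 cont=0 payload=0x27=39: acc |= 39<<21 -> acc=81855066 shift=28 [end]
Varint 2: bytes[1:5] = DA 84 84 27 -> value 81855066 (4 byte(s))
  byte[5]=0xBF cont=1 payload=0x3F=63: acc |= 63<<0 -> acc=63 shift=7
  byte[6]=0x94 cont=1 payload=0x14=20: acc |= 20<<7 -> acc=2623 shift=14
  byte[7]=0xCD cont=1 payload=0x4D=77: acc |= 77<<14 -> acc=1264191 shift=21
  byte[8]=0x73 cont=0 payload=0x73=115: acc |= 115<<21 -> acc=242436671 shift=28 [end]
Varint 3: bytes[5:9] = BF 94 CD 73 -> value 242436671 (4 byte(s))
  byte[9]=0x51 cont=0 payload=0x51=81: acc |= 81<<0 -> acc=81 shift=7 [end]
Varint 4: bytes[9:10] = 51 -> value 81 (1 byte(s))
  byte[10]=0x70 cont=0 payload=0x70=112: acc |= 112<<0 -> acc=112 shift=7 [end]
Varint 5: bytes[10:11] = 70 -> value 112 (1 byte(s))
  byte[11]=0x8C cont=1 payload=0x0C=12: acc |= 12<<0 -> acc=12 shift=7
  byte[12]=0xF7 cont=1 payload=0x77=119: acc |= 119<<7 -> acc=15244 shift=14
  byte[13]=0x78 cont=0 payload=0x78=120: acc |= 120<<14 -> acc=1981324 shift=21 [end]
Varint 6: bytes[11:14] = 8C F7 78 -> value 1981324 (3 byte(s))
  byte[14]=0x08 cont=0 payload=0x08=8: acc |= 8<<0 -> acc=8 shift=7 [end]
Varint 7: bytes[14:15] = 08 -> value 8 (1 byte(s))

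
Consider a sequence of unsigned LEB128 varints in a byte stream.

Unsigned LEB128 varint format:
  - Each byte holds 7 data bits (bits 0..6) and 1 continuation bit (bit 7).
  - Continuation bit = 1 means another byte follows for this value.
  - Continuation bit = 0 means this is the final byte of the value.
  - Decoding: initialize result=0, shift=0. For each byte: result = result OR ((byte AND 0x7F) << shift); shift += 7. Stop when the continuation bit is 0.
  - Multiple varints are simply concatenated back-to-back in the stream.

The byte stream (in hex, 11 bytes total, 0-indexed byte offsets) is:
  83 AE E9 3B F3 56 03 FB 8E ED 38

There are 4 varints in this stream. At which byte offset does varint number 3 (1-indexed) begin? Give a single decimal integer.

Answer: 6

Derivation:
  byte[0]=0x83 cont=1 payload=0x03=3: acc |= 3<<0 -> acc=3 shift=7
  byte[1]=0xAE cont=1 payload=0x2E=46: acc |= 46<<7 -> acc=5891 shift=14
  byte[2]=0xE9 cont=1 payload=0x69=105: acc |= 105<<14 -> acc=1726211 shift=21
  byte[3]=0x3B cont=0 payload=0x3B=59: acc |= 59<<21 -> acc=125458179 shift=28 [end]
Varint 1: bytes[0:4] = 83 AE E9 3B -> value 125458179 (4 byte(s))
  byte[4]=0xF3 cont=1 payload=0x73=115: acc |= 115<<0 -> acc=115 shift=7
  byte[5]=0x56 cont=0 payload=0x56=86: acc |= 86<<7 -> acc=11123 shift=14 [end]
Varint 2: bytes[4:6] = F3 56 -> value 11123 (2 byte(s))
  byte[6]=0x03 cont=0 payload=0x03=3: acc |= 3<<0 -> acc=3 shift=7 [end]
Varint 3: bytes[6:7] = 03 -> value 3 (1 byte(s))
  byte[7]=0xFB cont=1 payload=0x7B=123: acc |= 123<<0 -> acc=123 shift=7
  byte[8]=0x8E cont=1 payload=0x0E=14: acc |= 14<<7 -> acc=1915 shift=14
  byte[9]=0xED cont=1 payload=0x6D=109: acc |= 109<<14 -> acc=1787771 shift=21
  byte[10]=0x38 cont=0 payload=0x38=56: acc |= 56<<21 -> acc=119228283 shift=28 [end]
Varint 4: bytes[7:11] = FB 8E ED 38 -> value 119228283 (4 byte(s))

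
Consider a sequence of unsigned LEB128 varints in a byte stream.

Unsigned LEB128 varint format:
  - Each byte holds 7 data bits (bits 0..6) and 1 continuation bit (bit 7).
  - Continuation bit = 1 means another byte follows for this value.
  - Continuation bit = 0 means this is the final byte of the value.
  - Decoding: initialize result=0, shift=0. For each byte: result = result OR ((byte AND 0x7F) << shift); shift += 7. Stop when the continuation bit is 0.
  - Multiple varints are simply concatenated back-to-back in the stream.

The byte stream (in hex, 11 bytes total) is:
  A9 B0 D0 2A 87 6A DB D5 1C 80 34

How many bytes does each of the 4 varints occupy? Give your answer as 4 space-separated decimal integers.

  byte[0]=0xA9 cont=1 payload=0x29=41: acc |= 41<<0 -> acc=41 shift=7
  byte[1]=0xB0 cont=1 payload=0x30=48: acc |= 48<<7 -> acc=6185 shift=14
  byte[2]=0xD0 cont=1 payload=0x50=80: acc |= 80<<14 -> acc=1316905 shift=21
  byte[3]=0x2A cont=0 payload=0x2A=42: acc |= 42<<21 -> acc=89397289 shift=28 [end]
Varint 1: bytes[0:4] = A9 B0 D0 2A -> value 89397289 (4 byte(s))
  byte[4]=0x87 cont=1 payload=0x07=7: acc |= 7<<0 -> acc=7 shift=7
  byte[5]=0x6A cont=0 payload=0x6A=106: acc |= 106<<7 -> acc=13575 shift=14 [end]
Varint 2: bytes[4:6] = 87 6A -> value 13575 (2 byte(s))
  byte[6]=0xDB cont=1 payload=0x5B=91: acc |= 91<<0 -> acc=91 shift=7
  byte[7]=0xD5 cont=1 payload=0x55=85: acc |= 85<<7 -> acc=10971 shift=14
  byte[8]=0x1C cont=0 payload=0x1C=28: acc |= 28<<14 -> acc=469723 shift=21 [end]
Varint 3: bytes[6:9] = DB D5 1C -> value 469723 (3 byte(s))
  byte[9]=0x80 cont=1 payload=0x00=0: acc |= 0<<0 -> acc=0 shift=7
  byte[10]=0x34 cont=0 payload=0x34=52: acc |= 52<<7 -> acc=6656 shift=14 [end]
Varint 4: bytes[9:11] = 80 34 -> value 6656 (2 byte(s))

Answer: 4 2 3 2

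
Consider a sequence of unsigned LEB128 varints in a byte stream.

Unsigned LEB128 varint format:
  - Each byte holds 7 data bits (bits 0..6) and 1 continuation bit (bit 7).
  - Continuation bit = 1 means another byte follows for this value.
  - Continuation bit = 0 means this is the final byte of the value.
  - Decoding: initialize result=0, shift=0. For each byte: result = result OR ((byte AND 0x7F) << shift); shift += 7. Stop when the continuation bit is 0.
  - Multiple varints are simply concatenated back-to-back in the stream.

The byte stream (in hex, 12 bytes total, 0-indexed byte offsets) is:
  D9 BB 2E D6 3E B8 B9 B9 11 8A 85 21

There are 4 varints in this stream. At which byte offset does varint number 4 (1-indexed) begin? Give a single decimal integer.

  byte[0]=0xD9 cont=1 payload=0x59=89: acc |= 89<<0 -> acc=89 shift=7
  byte[1]=0xBB cont=1 payload=0x3B=59: acc |= 59<<7 -> acc=7641 shift=14
  byte[2]=0x2E cont=0 payload=0x2E=46: acc |= 46<<14 -> acc=761305 shift=21 [end]
Varint 1: bytes[0:3] = D9 BB 2E -> value 761305 (3 byte(s))
  byte[3]=0xD6 cont=1 payload=0x56=86: acc |= 86<<0 -> acc=86 shift=7
  byte[4]=0x3E cont=0 payload=0x3E=62: acc |= 62<<7 -> acc=8022 shift=14 [end]
Varint 2: bytes[3:5] = D6 3E -> value 8022 (2 byte(s))
  byte[5]=0xB8 cont=1 payload=0x38=56: acc |= 56<<0 -> acc=56 shift=7
  byte[6]=0xB9 cont=1 payload=0x39=57: acc |= 57<<7 -> acc=7352 shift=14
  byte[7]=0xB9 cont=1 payload=0x39=57: acc |= 57<<14 -> acc=941240 shift=21
  byte[8]=0x11 cont=0 payload=0x11=17: acc |= 17<<21 -> acc=36592824 shift=28 [end]
Varint 3: bytes[5:9] = B8 B9 B9 11 -> value 36592824 (4 byte(s))
  byte[9]=0x8A cont=1 payload=0x0A=10: acc |= 10<<0 -> acc=10 shift=7
  byte[10]=0x85 cont=1 payload=0x05=5: acc |= 5<<7 -> acc=650 shift=14
  byte[11]=0x21 cont=0 payload=0x21=33: acc |= 33<<14 -> acc=541322 shift=21 [end]
Varint 4: bytes[9:12] = 8A 85 21 -> value 541322 (3 byte(s))

Answer: 9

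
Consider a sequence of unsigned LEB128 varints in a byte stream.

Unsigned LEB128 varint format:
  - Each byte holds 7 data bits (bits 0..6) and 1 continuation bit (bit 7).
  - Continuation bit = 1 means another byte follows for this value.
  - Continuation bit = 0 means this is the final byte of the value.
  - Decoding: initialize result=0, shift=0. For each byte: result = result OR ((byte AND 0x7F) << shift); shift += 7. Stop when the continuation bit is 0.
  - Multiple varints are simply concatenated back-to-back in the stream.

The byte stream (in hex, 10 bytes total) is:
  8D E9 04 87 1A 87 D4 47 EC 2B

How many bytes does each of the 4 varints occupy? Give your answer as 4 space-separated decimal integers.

  byte[0]=0x8D cont=1 payload=0x0D=13: acc |= 13<<0 -> acc=13 shift=7
  byte[1]=0xE9 cont=1 payload=0x69=105: acc |= 105<<7 -> acc=13453 shift=14
  byte[2]=0x04 cont=0 payload=0x04=4: acc |= 4<<14 -> acc=78989 shift=21 [end]
Varint 1: bytes[0:3] = 8D E9 04 -> value 78989 (3 byte(s))
  byte[3]=0x87 cont=1 payload=0x07=7: acc |= 7<<0 -> acc=7 shift=7
  byte[4]=0x1A cont=0 payload=0x1A=26: acc |= 26<<7 -> acc=3335 shift=14 [end]
Varint 2: bytes[3:5] = 87 1A -> value 3335 (2 byte(s))
  byte[5]=0x87 cont=1 payload=0x07=7: acc |= 7<<0 -> acc=7 shift=7
  byte[6]=0xD4 cont=1 payload=0x54=84: acc |= 84<<7 -> acc=10759 shift=14
  byte[7]=0x47 cont=0 payload=0x47=71: acc |= 71<<14 -> acc=1174023 shift=21 [end]
Varint 3: bytes[5:8] = 87 D4 47 -> value 1174023 (3 byte(s))
  byte[8]=0xEC cont=1 payload=0x6C=108: acc |= 108<<0 -> acc=108 shift=7
  byte[9]=0x2B cont=0 payload=0x2B=43: acc |= 43<<7 -> acc=5612 shift=14 [end]
Varint 4: bytes[8:10] = EC 2B -> value 5612 (2 byte(s))

Answer: 3 2 3 2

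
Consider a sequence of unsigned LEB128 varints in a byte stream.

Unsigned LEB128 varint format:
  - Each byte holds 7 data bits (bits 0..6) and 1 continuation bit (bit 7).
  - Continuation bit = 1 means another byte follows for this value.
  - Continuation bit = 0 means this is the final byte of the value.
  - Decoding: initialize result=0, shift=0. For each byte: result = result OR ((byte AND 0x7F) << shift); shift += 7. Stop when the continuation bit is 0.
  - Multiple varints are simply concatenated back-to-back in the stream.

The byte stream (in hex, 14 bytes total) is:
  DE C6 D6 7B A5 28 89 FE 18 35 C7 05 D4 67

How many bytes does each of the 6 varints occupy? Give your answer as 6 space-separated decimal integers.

Answer: 4 2 3 1 2 2

Derivation:
  byte[0]=0xDE cont=1 payload=0x5E=94: acc |= 94<<0 -> acc=94 shift=7
  byte[1]=0xC6 cont=1 payload=0x46=70: acc |= 70<<7 -> acc=9054 shift=14
  byte[2]=0xD6 cont=1 payload=0x56=86: acc |= 86<<14 -> acc=1418078 shift=21
  byte[3]=0x7B cont=0 payload=0x7B=123: acc |= 123<<21 -> acc=259367774 shift=28 [end]
Varint 1: bytes[0:4] = DE C6 D6 7B -> value 259367774 (4 byte(s))
  byte[4]=0xA5 cont=1 payload=0x25=37: acc |= 37<<0 -> acc=37 shift=7
  byte[5]=0x28 cont=0 payload=0x28=40: acc |= 40<<7 -> acc=5157 shift=14 [end]
Varint 2: bytes[4:6] = A5 28 -> value 5157 (2 byte(s))
  byte[6]=0x89 cont=1 payload=0x09=9: acc |= 9<<0 -> acc=9 shift=7
  byte[7]=0xFE cont=1 payload=0x7E=126: acc |= 126<<7 -> acc=16137 shift=14
  byte[8]=0x18 cont=0 payload=0x18=24: acc |= 24<<14 -> acc=409353 shift=21 [end]
Varint 3: bytes[6:9] = 89 FE 18 -> value 409353 (3 byte(s))
  byte[9]=0x35 cont=0 payload=0x35=53: acc |= 53<<0 -> acc=53 shift=7 [end]
Varint 4: bytes[9:10] = 35 -> value 53 (1 byte(s))
  byte[10]=0xC7 cont=1 payload=0x47=71: acc |= 71<<0 -> acc=71 shift=7
  byte[11]=0x05 cont=0 payload=0x05=5: acc |= 5<<7 -> acc=711 shift=14 [end]
Varint 5: bytes[10:12] = C7 05 -> value 711 (2 byte(s))
  byte[12]=0xD4 cont=1 payload=0x54=84: acc |= 84<<0 -> acc=84 shift=7
  byte[13]=0x67 cont=0 payload=0x67=103: acc |= 103<<7 -> acc=13268 shift=14 [end]
Varint 6: bytes[12:14] = D4 67 -> value 13268 (2 byte(s))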